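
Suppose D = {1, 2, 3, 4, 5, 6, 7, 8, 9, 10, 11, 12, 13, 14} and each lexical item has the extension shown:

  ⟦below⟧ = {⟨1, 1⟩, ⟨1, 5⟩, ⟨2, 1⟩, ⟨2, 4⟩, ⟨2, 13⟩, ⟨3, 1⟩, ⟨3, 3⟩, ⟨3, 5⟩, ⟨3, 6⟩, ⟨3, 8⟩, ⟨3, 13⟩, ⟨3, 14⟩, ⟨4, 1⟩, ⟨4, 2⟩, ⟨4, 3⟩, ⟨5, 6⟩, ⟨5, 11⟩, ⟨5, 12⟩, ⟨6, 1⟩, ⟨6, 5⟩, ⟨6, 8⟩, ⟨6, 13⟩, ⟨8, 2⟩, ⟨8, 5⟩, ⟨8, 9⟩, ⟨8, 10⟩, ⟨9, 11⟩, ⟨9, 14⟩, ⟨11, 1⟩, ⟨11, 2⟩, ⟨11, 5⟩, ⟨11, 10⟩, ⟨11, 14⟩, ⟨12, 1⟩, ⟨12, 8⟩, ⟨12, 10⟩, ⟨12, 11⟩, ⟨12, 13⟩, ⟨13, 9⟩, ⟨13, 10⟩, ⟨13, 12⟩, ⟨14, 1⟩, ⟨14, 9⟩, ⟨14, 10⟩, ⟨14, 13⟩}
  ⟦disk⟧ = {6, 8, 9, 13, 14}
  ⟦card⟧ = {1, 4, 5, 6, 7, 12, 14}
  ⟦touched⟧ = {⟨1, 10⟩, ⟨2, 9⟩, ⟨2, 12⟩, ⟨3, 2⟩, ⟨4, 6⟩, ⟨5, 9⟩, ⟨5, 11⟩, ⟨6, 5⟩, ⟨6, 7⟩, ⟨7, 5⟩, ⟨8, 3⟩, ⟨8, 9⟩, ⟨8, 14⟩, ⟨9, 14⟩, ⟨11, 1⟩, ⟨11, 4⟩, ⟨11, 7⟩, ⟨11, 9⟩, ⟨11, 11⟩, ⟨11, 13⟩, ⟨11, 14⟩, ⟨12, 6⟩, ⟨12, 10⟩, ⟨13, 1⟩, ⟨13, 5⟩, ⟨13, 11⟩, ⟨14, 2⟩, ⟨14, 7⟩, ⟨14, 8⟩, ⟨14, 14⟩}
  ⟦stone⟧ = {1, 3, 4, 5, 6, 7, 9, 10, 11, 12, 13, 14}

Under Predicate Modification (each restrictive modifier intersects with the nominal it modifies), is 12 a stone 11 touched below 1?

no

⟦11 touched⟧ = {x : ⟨11, x⟩ ∈ ⟦touched⟧} = {1, 4, 7, 9, 11, 13, 14}
⟦below 1⟧ = {x : ⟨x, 1⟩ ∈ ⟦below⟧} = {1, 2, 3, 4, 6, 11, 12, 14}
⟦stone⟧ = {1, 3, 4, 5, 6, 7, 9, 10, 11, 12, 13, 14}
… ∩ ⟦11 touched⟧ = {1, 3, 4, 5, 6, 7, 9, 10, 11, 12, 13, 14} ∩ {1, 4, 7, 9, 11, 13, 14} = {1, 4, 7, 9, 11, 13, 14}
… ∩ ⟦below 1⟧ = {1, 4, 7, 9, 11, 13, 14} ∩ {1, 2, 3, 4, 6, 11, 12, 14} = {1, 4, 11, 14}
⟦stone 11 touched below 1⟧ = {1, 4, 11, 14}; 12 ∉ this set.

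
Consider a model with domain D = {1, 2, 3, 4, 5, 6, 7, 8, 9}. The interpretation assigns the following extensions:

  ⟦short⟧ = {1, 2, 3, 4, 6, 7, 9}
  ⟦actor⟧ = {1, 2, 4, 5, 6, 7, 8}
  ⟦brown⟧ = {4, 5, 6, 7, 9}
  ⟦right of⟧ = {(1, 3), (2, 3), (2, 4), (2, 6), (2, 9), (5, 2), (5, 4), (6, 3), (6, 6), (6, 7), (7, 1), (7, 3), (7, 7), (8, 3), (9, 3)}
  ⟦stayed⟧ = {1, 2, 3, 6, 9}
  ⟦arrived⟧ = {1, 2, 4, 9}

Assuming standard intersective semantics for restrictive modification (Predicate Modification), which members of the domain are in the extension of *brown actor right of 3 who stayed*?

⟦right of 3⟧ = {x : ⟨x, 3⟩ ∈ ⟦right of⟧} = {1, 2, 6, 7, 8, 9}
⟦who stayed⟧ = ⟦stayed⟧ = {1, 2, 3, 6, 9}
⟦actor⟧ = {1, 2, 4, 5, 6, 7, 8}
… ∩ ⟦right of 3⟧ = {1, 2, 4, 5, 6, 7, 8} ∩ {1, 2, 6, 7, 8, 9} = {1, 2, 6, 7, 8}
… ∩ ⟦who stayed⟧ = {1, 2, 6, 7, 8} ∩ {1, 2, 3, 6, 9} = {1, 2, 6}
… ∩ ⟦brown⟧ = {1, 2, 6} ∩ {4, 5, 6, 7, 9} = {6}
So ⟦brown actor right of 3 who stayed⟧ = {6}.

{6}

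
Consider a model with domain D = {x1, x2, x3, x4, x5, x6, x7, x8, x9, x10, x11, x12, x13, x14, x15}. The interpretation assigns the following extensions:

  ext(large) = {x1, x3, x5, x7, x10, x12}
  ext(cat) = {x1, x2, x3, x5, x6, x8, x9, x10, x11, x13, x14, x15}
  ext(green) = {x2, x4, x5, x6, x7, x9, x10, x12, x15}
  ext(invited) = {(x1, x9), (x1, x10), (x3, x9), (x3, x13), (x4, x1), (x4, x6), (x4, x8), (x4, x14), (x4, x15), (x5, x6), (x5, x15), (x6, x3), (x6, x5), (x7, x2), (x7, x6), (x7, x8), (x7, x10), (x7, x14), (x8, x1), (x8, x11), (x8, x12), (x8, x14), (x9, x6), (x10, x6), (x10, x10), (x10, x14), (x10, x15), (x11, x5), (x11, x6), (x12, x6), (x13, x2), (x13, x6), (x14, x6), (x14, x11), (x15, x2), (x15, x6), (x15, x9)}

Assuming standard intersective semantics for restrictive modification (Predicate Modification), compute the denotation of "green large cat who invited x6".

⟦who invited x6⟧ = {x : ⟨x, x6⟩ ∈ ⟦invited⟧} = {x4, x5, x7, x9, x10, x11, x12, x13, x14, x15}
⟦cat⟧ = {x1, x2, x3, x5, x6, x8, x9, x10, x11, x13, x14, x15}
… ∩ ⟦who invited x6⟧ = {x1, x2, x3, x5, x6, x8, x9, x10, x11, x13, x14, x15} ∩ {x4, x5, x7, x9, x10, x11, x12, x13, x14, x15} = {x5, x9, x10, x11, x13, x14, x15}
… ∩ ⟦green⟧ = {x5, x9, x10, x11, x13, x14, x15} ∩ {x2, x4, x5, x6, x7, x9, x10, x12, x15} = {x5, x9, x10, x15}
… ∩ ⟦large⟧ = {x5, x9, x10, x15} ∩ {x1, x3, x5, x7, x10, x12} = {x5, x10}
So ⟦green large cat who invited x6⟧ = {x5, x10}.

{x5, x10}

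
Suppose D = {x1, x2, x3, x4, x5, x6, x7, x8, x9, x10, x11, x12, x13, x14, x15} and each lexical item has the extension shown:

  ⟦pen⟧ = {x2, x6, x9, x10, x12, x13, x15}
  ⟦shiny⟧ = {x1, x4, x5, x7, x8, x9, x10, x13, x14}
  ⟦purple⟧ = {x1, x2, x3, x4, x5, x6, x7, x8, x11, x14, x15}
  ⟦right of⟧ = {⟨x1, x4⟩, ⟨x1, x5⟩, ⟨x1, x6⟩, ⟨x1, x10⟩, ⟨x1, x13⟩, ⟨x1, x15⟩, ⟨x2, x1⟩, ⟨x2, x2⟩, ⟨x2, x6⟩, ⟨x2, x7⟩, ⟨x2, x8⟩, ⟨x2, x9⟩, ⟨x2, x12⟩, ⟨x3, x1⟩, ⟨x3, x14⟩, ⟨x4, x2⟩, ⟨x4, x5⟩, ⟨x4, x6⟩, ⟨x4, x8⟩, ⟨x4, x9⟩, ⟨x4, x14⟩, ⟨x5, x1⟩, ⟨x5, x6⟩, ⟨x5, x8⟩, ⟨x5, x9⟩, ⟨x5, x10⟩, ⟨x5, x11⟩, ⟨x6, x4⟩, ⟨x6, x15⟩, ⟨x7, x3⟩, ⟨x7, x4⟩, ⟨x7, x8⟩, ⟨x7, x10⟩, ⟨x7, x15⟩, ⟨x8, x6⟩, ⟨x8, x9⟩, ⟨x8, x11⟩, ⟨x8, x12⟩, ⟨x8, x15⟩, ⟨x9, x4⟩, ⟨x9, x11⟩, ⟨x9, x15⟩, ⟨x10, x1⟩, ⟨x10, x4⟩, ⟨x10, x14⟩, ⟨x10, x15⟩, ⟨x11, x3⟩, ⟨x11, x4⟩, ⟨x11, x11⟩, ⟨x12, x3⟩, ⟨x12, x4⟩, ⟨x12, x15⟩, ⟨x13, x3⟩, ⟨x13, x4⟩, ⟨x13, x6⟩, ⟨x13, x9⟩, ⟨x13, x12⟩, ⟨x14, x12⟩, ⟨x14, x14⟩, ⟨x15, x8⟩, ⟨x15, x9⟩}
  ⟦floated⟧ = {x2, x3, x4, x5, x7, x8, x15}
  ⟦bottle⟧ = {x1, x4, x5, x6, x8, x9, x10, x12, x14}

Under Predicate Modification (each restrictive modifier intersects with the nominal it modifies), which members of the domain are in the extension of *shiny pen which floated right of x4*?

⟦which floated⟧ = ⟦floated⟧ = {x2, x3, x4, x5, x7, x8, x15}
⟦right of x4⟧ = {x : ⟨x, x4⟩ ∈ ⟦right of⟧} = {x1, x6, x7, x9, x10, x11, x12, x13}
⟦pen⟧ = {x2, x6, x9, x10, x12, x13, x15}
… ∩ ⟦which floated⟧ = {x2, x6, x9, x10, x12, x13, x15} ∩ {x2, x3, x4, x5, x7, x8, x15} = {x2, x15}
… ∩ ⟦right of x4⟧ = {x2, x15} ∩ {x1, x6, x7, x9, x10, x11, x12, x13} = ∅
… ∩ ⟦shiny⟧ = ∅ ∩ {x1, x4, x5, x7, x8, x9, x10, x13, x14} = ∅
So ⟦shiny pen which floated right of x4⟧ = ∅.

∅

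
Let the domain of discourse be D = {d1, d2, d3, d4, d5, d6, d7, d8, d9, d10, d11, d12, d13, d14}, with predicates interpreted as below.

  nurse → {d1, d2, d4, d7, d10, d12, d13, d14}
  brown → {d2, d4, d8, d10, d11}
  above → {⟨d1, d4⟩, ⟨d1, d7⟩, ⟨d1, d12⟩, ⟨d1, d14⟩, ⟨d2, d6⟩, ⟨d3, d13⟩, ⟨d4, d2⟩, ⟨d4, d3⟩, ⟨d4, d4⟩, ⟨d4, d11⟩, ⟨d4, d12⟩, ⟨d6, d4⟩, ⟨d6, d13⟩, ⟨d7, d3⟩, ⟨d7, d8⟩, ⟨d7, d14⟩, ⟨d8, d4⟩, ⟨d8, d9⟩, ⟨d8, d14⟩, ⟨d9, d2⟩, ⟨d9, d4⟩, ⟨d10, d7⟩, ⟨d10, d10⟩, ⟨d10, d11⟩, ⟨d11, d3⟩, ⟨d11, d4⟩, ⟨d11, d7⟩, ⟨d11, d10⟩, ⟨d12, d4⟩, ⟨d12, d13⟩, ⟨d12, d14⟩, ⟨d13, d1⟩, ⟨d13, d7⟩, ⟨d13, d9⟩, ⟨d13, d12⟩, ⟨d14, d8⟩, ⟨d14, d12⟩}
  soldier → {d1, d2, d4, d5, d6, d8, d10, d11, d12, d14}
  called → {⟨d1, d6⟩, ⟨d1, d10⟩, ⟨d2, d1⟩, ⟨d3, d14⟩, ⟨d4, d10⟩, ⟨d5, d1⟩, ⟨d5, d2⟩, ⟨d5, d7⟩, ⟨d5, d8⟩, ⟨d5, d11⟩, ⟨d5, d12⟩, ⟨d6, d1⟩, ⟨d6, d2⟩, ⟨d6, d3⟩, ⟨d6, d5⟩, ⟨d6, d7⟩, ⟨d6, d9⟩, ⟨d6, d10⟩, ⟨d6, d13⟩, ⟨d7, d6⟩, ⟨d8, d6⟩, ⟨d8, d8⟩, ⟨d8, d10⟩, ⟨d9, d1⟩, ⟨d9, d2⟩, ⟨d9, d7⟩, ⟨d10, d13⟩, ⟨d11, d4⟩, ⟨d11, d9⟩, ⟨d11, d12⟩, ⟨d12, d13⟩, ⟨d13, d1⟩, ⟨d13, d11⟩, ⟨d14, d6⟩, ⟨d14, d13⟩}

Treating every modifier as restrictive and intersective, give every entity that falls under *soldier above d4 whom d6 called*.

{d1}

⟦above d4⟧ = {x : ⟨x, d4⟩ ∈ ⟦above⟧} = {d1, d4, d6, d8, d9, d11, d12}
⟦whom d6 called⟧ = {x : ⟨d6, x⟩ ∈ ⟦called⟧} = {d1, d2, d3, d5, d7, d9, d10, d13}
⟦soldier⟧ = {d1, d2, d4, d5, d6, d8, d10, d11, d12, d14}
… ∩ ⟦above d4⟧ = {d1, d2, d4, d5, d6, d8, d10, d11, d12, d14} ∩ {d1, d4, d6, d8, d9, d11, d12} = {d1, d4, d6, d8, d11, d12}
… ∩ ⟦whom d6 called⟧ = {d1, d4, d6, d8, d11, d12} ∩ {d1, d2, d3, d5, d7, d9, d10, d13} = {d1}
So ⟦soldier above d4 whom d6 called⟧ = {d1}.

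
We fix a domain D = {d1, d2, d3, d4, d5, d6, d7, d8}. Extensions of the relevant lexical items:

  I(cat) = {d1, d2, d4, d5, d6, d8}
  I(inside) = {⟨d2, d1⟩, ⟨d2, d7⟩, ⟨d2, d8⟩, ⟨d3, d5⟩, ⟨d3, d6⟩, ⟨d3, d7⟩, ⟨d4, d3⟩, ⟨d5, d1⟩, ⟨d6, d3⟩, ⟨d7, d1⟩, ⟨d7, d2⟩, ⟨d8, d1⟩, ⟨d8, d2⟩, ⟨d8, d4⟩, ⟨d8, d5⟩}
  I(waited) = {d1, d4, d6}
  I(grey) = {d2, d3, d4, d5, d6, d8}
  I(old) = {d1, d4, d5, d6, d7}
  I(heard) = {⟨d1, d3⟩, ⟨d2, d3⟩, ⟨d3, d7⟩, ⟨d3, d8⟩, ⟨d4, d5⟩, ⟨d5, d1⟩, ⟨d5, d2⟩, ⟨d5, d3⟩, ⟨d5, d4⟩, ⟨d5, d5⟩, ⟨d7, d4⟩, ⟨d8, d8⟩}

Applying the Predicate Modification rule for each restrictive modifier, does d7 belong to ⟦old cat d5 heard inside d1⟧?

⟦d5 heard⟧ = {x : ⟨d5, x⟩ ∈ ⟦heard⟧} = {d1, d2, d3, d4, d5}
⟦inside d1⟧ = {x : ⟨x, d1⟩ ∈ ⟦inside⟧} = {d2, d5, d7, d8}
⟦cat⟧ = {d1, d2, d4, d5, d6, d8}
… ∩ ⟦d5 heard⟧ = {d1, d2, d4, d5, d6, d8} ∩ {d1, d2, d3, d4, d5} = {d1, d2, d4, d5}
… ∩ ⟦inside d1⟧ = {d1, d2, d4, d5} ∩ {d2, d5, d7, d8} = {d2, d5}
… ∩ ⟦old⟧ = {d2, d5} ∩ {d1, d4, d5, d6, d7} = {d5}
⟦old cat d5 heard inside d1⟧ = {d5}; d7 ∉ this set.

no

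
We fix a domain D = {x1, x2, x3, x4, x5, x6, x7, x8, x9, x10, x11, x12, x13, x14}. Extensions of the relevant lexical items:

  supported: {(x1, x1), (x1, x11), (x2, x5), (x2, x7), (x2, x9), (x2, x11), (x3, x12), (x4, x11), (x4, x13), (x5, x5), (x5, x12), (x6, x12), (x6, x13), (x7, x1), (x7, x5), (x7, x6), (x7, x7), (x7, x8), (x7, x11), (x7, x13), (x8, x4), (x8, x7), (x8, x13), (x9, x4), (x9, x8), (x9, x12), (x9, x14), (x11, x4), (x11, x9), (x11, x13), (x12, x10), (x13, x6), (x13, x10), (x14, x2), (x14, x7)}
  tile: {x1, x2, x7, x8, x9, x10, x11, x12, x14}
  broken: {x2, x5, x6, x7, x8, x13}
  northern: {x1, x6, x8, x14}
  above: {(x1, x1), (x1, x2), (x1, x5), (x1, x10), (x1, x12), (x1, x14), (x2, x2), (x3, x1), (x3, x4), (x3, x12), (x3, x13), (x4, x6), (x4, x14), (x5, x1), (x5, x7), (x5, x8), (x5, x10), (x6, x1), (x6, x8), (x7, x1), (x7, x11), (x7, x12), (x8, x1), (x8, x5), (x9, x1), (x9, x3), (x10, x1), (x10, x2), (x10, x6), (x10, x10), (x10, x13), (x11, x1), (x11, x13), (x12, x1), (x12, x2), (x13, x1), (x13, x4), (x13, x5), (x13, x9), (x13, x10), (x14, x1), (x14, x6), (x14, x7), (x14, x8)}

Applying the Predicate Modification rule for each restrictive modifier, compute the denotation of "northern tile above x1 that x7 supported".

⟦above x1⟧ = {x : ⟨x, x1⟩ ∈ ⟦above⟧} = {x1, x3, x5, x6, x7, x8, x9, x10, x11, x12, x13, x14}
⟦that x7 supported⟧ = {x : ⟨x7, x⟩ ∈ ⟦supported⟧} = {x1, x5, x6, x7, x8, x11, x13}
⟦tile⟧ = {x1, x2, x7, x8, x9, x10, x11, x12, x14}
… ∩ ⟦above x1⟧ = {x1, x2, x7, x8, x9, x10, x11, x12, x14} ∩ {x1, x3, x5, x6, x7, x8, x9, x10, x11, x12, x13, x14} = {x1, x7, x8, x9, x10, x11, x12, x14}
… ∩ ⟦that x7 supported⟧ = {x1, x7, x8, x9, x10, x11, x12, x14} ∩ {x1, x5, x6, x7, x8, x11, x13} = {x1, x7, x8, x11}
… ∩ ⟦northern⟧ = {x1, x7, x8, x11} ∩ {x1, x6, x8, x14} = {x1, x8}
So ⟦northern tile above x1 that x7 supported⟧ = {x1, x8}.

{x1, x8}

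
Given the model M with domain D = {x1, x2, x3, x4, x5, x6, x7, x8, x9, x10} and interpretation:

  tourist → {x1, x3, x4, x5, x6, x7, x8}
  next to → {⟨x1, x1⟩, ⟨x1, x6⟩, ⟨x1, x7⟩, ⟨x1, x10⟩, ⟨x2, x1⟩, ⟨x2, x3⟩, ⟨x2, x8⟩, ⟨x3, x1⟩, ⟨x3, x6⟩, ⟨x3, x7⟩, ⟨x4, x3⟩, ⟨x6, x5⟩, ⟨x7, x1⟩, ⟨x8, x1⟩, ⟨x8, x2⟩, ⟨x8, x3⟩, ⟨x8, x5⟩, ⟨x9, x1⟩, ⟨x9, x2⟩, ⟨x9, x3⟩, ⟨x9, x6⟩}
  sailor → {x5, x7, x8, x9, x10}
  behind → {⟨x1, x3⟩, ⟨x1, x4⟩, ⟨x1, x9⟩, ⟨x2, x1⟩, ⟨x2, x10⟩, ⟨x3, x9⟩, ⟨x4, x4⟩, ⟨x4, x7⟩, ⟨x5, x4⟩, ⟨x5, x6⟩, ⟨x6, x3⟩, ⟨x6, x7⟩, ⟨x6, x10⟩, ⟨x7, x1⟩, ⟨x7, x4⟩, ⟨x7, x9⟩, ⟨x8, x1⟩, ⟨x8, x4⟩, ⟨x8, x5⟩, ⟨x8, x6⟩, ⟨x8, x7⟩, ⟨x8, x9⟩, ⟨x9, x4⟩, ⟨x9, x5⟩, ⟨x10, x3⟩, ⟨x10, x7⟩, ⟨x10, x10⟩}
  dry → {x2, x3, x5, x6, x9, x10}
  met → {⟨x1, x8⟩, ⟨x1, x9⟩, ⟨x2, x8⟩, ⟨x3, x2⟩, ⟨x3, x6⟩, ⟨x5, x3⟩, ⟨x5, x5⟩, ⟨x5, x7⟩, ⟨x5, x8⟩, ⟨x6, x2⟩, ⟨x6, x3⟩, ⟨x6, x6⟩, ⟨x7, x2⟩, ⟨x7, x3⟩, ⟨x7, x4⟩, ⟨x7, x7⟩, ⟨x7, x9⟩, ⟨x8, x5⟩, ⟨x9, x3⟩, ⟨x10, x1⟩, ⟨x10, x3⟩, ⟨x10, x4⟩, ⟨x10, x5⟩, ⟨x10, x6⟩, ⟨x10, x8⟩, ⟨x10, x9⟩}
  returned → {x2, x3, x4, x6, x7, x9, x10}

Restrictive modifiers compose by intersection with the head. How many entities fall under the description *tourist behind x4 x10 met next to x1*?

⟦behind x4⟧ = {x : ⟨x, x4⟩ ∈ ⟦behind⟧} = {x1, x4, x5, x7, x8, x9}
⟦x10 met⟧ = {x : ⟨x10, x⟩ ∈ ⟦met⟧} = {x1, x3, x4, x5, x6, x8, x9}
⟦next to x1⟧ = {x : ⟨x, x1⟩ ∈ ⟦next to⟧} = {x1, x2, x3, x7, x8, x9}
⟦tourist⟧ = {x1, x3, x4, x5, x6, x7, x8}
… ∩ ⟦behind x4⟧ = {x1, x3, x4, x5, x6, x7, x8} ∩ {x1, x4, x5, x7, x8, x9} = {x1, x4, x5, x7, x8}
… ∩ ⟦x10 met⟧ = {x1, x4, x5, x7, x8} ∩ {x1, x3, x4, x5, x6, x8, x9} = {x1, x4, x5, x8}
… ∩ ⟦next to x1⟧ = {x1, x4, x5, x8} ∩ {x1, x2, x3, x7, x8, x9} = {x1, x8}
⟦tourist behind x4 x10 met next to x1⟧ = {x1, x8}, so the cardinality is 2.

2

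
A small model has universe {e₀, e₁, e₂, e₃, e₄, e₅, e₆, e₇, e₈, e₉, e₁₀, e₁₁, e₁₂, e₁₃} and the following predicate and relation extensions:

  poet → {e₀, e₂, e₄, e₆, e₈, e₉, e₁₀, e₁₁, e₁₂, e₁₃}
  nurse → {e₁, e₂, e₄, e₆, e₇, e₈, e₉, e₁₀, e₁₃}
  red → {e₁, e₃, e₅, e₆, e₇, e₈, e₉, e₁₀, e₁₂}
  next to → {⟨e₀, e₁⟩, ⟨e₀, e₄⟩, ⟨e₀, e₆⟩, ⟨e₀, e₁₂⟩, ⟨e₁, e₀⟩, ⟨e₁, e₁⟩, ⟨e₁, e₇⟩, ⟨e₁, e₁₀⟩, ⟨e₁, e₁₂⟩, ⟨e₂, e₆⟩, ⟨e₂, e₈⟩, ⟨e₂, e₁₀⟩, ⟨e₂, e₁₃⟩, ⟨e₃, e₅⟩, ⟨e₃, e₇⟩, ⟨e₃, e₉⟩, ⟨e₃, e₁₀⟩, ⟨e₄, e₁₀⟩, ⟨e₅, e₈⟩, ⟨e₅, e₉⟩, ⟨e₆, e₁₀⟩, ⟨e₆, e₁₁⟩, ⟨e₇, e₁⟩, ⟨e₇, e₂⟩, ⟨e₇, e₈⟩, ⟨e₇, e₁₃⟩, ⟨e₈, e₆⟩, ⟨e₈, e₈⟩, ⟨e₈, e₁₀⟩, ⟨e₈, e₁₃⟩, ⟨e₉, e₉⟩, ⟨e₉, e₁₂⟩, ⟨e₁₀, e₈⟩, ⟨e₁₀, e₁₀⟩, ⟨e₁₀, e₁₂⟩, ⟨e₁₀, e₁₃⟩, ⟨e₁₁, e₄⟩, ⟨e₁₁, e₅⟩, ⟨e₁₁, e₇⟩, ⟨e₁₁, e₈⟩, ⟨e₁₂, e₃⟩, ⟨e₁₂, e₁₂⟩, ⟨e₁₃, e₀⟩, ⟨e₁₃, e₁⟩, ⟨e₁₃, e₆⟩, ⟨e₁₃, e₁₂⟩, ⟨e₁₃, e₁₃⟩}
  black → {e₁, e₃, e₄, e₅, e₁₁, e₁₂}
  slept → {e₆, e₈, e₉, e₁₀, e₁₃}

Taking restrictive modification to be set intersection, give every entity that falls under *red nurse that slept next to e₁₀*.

⟦that slept⟧ = ⟦slept⟧ = {e₆, e₈, e₉, e₁₀, e₁₃}
⟦next to e₁₀⟧ = {x : ⟨x, e₁₀⟩ ∈ ⟦next to⟧} = {e₁, e₂, e₃, e₄, e₆, e₈, e₁₀}
⟦nurse⟧ = {e₁, e₂, e₄, e₆, e₇, e₈, e₉, e₁₀, e₁₃}
… ∩ ⟦that slept⟧ = {e₁, e₂, e₄, e₆, e₇, e₈, e₉, e₁₀, e₁₃} ∩ {e₆, e₈, e₉, e₁₀, e₁₃} = {e₆, e₈, e₉, e₁₀, e₁₃}
… ∩ ⟦next to e₁₀⟧ = {e₆, e₈, e₉, e₁₀, e₁₃} ∩ {e₁, e₂, e₃, e₄, e₆, e₈, e₁₀} = {e₆, e₈, e₁₀}
… ∩ ⟦red⟧ = {e₆, e₈, e₁₀} ∩ {e₁, e₃, e₅, e₆, e₇, e₈, e₉, e₁₀, e₁₂} = {e₆, e₈, e₁₀}
So ⟦red nurse that slept next to e₁₀⟧ = {e₆, e₈, e₁₀}.

{e₆, e₈, e₁₀}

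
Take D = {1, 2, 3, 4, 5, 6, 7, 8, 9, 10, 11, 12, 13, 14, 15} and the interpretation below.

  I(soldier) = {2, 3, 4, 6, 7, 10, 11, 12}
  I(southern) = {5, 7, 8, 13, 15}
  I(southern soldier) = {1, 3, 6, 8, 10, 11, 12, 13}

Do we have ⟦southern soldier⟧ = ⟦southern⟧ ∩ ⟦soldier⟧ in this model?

no

⟦southern⟧ ∩ ⟦soldier⟧ = {5, 7, 8, 13, 15} ∩ {2, 3, 4, 6, 7, 10, 11, 12} = {7}
Observed ⟦southern soldier⟧ = {1, 3, 6, 8, 10, 11, 12, 13}.
These differ, so the modifier is not intersective in this model.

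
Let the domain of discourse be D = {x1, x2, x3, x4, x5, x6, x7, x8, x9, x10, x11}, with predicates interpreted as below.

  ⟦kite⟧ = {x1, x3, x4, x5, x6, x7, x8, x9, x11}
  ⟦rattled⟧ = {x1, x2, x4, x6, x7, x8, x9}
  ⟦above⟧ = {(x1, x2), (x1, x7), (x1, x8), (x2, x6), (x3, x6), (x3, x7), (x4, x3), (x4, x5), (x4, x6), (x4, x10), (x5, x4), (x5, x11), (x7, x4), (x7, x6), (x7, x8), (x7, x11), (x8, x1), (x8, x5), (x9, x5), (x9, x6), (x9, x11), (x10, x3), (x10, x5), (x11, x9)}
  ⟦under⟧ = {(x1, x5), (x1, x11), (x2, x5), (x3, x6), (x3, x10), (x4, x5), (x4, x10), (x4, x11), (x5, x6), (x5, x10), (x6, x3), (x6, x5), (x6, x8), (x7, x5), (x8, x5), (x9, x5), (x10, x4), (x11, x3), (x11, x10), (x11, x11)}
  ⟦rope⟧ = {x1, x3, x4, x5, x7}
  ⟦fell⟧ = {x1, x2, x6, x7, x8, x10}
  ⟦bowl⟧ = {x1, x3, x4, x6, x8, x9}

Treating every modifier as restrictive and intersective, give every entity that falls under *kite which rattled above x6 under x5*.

{x4, x7, x9}

⟦which rattled⟧ = ⟦rattled⟧ = {x1, x2, x4, x6, x7, x8, x9}
⟦above x6⟧ = {x : ⟨x, x6⟩ ∈ ⟦above⟧} = {x2, x3, x4, x7, x9}
⟦under x5⟧ = {x : ⟨x, x5⟩ ∈ ⟦under⟧} = {x1, x2, x4, x6, x7, x8, x9}
⟦kite⟧ = {x1, x3, x4, x5, x6, x7, x8, x9, x11}
… ∩ ⟦which rattled⟧ = {x1, x3, x4, x5, x6, x7, x8, x9, x11} ∩ {x1, x2, x4, x6, x7, x8, x9} = {x1, x4, x6, x7, x8, x9}
… ∩ ⟦above x6⟧ = {x1, x4, x6, x7, x8, x9} ∩ {x2, x3, x4, x7, x9} = {x4, x7, x9}
… ∩ ⟦under x5⟧ = {x4, x7, x9} ∩ {x1, x2, x4, x6, x7, x8, x9} = {x4, x7, x9}
So ⟦kite which rattled above x6 under x5⟧ = {x4, x7, x9}.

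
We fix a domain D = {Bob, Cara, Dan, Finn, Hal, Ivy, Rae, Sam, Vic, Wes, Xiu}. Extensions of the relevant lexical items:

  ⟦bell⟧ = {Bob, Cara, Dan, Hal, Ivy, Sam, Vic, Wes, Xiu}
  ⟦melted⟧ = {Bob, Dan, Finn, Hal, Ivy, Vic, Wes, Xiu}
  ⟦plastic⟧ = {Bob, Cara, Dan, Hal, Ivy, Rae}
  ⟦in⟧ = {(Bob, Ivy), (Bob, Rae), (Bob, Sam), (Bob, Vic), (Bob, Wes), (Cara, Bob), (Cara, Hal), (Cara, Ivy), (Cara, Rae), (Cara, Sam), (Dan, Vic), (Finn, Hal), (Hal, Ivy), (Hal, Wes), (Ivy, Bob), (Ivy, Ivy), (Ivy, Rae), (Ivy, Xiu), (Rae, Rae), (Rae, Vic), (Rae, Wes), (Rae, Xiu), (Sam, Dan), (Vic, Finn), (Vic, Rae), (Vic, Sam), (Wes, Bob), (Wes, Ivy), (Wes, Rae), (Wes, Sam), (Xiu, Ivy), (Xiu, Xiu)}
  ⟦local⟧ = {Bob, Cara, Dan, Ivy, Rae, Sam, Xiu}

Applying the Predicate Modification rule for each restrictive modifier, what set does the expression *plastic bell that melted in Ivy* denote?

{Bob, Hal, Ivy}

⟦that melted⟧ = ⟦melted⟧ = {Bob, Dan, Finn, Hal, Ivy, Vic, Wes, Xiu}
⟦in Ivy⟧ = {x : ⟨x, Ivy⟩ ∈ ⟦in⟧} = {Bob, Cara, Hal, Ivy, Wes, Xiu}
⟦bell⟧ = {Bob, Cara, Dan, Hal, Ivy, Sam, Vic, Wes, Xiu}
… ∩ ⟦that melted⟧ = {Bob, Cara, Dan, Hal, Ivy, Sam, Vic, Wes, Xiu} ∩ {Bob, Dan, Finn, Hal, Ivy, Vic, Wes, Xiu} = {Bob, Dan, Hal, Ivy, Vic, Wes, Xiu}
… ∩ ⟦in Ivy⟧ = {Bob, Dan, Hal, Ivy, Vic, Wes, Xiu} ∩ {Bob, Cara, Hal, Ivy, Wes, Xiu} = {Bob, Hal, Ivy, Wes, Xiu}
… ∩ ⟦plastic⟧ = {Bob, Hal, Ivy, Wes, Xiu} ∩ {Bob, Cara, Dan, Hal, Ivy, Rae} = {Bob, Hal, Ivy}
So ⟦plastic bell that melted in Ivy⟧ = {Bob, Hal, Ivy}.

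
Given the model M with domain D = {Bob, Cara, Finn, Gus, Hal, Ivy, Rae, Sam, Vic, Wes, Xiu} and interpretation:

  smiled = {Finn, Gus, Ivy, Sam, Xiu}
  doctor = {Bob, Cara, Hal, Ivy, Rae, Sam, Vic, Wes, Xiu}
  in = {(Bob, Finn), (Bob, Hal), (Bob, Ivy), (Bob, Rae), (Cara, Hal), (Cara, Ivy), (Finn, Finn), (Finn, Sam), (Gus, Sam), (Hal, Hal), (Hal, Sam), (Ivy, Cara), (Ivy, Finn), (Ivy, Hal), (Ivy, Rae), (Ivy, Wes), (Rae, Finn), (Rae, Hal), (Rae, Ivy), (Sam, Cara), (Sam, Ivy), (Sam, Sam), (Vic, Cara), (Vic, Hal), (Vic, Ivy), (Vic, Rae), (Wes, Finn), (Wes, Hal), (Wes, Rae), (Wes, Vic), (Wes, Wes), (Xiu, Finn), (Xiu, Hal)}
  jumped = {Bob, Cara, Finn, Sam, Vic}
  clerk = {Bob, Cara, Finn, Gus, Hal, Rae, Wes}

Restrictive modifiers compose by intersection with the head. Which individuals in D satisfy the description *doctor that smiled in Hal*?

⟦that smiled⟧ = ⟦smiled⟧ = {Finn, Gus, Ivy, Sam, Xiu}
⟦in Hal⟧ = {x : ⟨x, Hal⟩ ∈ ⟦in⟧} = {Bob, Cara, Hal, Ivy, Rae, Vic, Wes, Xiu}
⟦doctor⟧ = {Bob, Cara, Hal, Ivy, Rae, Sam, Vic, Wes, Xiu}
… ∩ ⟦that smiled⟧ = {Bob, Cara, Hal, Ivy, Rae, Sam, Vic, Wes, Xiu} ∩ {Finn, Gus, Ivy, Sam, Xiu} = {Ivy, Sam, Xiu}
… ∩ ⟦in Hal⟧ = {Ivy, Sam, Xiu} ∩ {Bob, Cara, Hal, Ivy, Rae, Vic, Wes, Xiu} = {Ivy, Xiu}
So ⟦doctor that smiled in Hal⟧ = {Ivy, Xiu}.

{Ivy, Xiu}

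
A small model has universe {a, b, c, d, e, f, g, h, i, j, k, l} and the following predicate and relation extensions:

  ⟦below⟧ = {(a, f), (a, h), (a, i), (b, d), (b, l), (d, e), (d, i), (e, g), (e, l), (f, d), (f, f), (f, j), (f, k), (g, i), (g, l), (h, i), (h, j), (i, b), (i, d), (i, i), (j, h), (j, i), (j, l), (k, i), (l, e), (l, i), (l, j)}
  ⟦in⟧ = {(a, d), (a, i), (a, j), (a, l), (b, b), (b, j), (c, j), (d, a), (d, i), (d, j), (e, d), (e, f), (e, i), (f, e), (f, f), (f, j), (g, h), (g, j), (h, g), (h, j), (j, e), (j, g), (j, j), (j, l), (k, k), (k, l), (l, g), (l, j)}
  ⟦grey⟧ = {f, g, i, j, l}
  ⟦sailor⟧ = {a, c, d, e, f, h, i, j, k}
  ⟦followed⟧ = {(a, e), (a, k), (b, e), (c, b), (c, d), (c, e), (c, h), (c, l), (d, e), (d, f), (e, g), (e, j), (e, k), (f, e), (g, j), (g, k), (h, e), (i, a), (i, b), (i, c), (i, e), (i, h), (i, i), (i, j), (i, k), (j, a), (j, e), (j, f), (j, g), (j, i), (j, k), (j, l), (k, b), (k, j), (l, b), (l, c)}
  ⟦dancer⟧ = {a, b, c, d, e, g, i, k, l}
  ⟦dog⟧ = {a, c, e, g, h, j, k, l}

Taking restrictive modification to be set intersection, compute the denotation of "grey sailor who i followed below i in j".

⟦who i followed⟧ = {x : ⟨i, x⟩ ∈ ⟦followed⟧} = {a, b, c, e, h, i, j, k}
⟦below i⟧ = {x : ⟨x, i⟩ ∈ ⟦below⟧} = {a, d, g, h, i, j, k, l}
⟦in j⟧ = {x : ⟨x, j⟩ ∈ ⟦in⟧} = {a, b, c, d, f, g, h, j, l}
⟦sailor⟧ = {a, c, d, e, f, h, i, j, k}
… ∩ ⟦who i followed⟧ = {a, c, d, e, f, h, i, j, k} ∩ {a, b, c, e, h, i, j, k} = {a, c, e, h, i, j, k}
… ∩ ⟦below i⟧ = {a, c, e, h, i, j, k} ∩ {a, d, g, h, i, j, k, l} = {a, h, i, j, k}
… ∩ ⟦in j⟧ = {a, h, i, j, k} ∩ {a, b, c, d, f, g, h, j, l} = {a, h, j}
… ∩ ⟦grey⟧ = {a, h, j} ∩ {f, g, i, j, l} = {j}
So ⟦grey sailor who i followed below i in j⟧ = {j}.

{j}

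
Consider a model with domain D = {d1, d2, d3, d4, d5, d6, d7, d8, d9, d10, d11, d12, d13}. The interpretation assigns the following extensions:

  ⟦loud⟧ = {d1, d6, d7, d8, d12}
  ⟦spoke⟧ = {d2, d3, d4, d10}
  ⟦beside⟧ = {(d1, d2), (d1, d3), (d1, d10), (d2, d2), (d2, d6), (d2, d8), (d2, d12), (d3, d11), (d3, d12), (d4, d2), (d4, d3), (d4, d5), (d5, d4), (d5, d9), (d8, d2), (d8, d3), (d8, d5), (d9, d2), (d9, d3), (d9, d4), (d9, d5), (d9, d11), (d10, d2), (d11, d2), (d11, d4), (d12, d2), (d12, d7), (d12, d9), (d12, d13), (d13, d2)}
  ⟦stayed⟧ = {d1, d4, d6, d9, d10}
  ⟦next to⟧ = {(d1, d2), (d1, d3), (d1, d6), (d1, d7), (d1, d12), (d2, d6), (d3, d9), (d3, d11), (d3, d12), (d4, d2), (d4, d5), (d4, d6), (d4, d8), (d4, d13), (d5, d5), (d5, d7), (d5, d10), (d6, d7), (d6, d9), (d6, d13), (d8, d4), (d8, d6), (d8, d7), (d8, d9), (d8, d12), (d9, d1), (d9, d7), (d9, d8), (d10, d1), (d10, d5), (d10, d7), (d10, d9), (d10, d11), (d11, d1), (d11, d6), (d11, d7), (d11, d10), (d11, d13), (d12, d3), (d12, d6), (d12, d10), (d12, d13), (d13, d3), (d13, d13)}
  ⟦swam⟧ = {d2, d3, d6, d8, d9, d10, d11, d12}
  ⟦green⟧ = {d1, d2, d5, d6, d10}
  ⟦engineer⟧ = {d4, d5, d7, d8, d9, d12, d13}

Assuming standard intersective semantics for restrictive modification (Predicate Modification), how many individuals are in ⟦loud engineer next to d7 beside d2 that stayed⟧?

0

⟦next to d7⟧ = {x : ⟨x, d7⟩ ∈ ⟦next to⟧} = {d1, d5, d6, d8, d9, d10, d11}
⟦beside d2⟧ = {x : ⟨x, d2⟩ ∈ ⟦beside⟧} = {d1, d2, d4, d8, d9, d10, d11, d12, d13}
⟦that stayed⟧ = ⟦stayed⟧ = {d1, d4, d6, d9, d10}
⟦engineer⟧ = {d4, d5, d7, d8, d9, d12, d13}
… ∩ ⟦next to d7⟧ = {d4, d5, d7, d8, d9, d12, d13} ∩ {d1, d5, d6, d8, d9, d10, d11} = {d5, d8, d9}
… ∩ ⟦beside d2⟧ = {d5, d8, d9} ∩ {d1, d2, d4, d8, d9, d10, d11, d12, d13} = {d8, d9}
… ∩ ⟦that stayed⟧ = {d8, d9} ∩ {d1, d4, d6, d9, d10} = {d9}
… ∩ ⟦loud⟧ = {d9} ∩ {d1, d6, d7, d8, d12} = ∅
⟦loud engineer next to d7 beside d2 that stayed⟧ = ∅, so the cardinality is 0.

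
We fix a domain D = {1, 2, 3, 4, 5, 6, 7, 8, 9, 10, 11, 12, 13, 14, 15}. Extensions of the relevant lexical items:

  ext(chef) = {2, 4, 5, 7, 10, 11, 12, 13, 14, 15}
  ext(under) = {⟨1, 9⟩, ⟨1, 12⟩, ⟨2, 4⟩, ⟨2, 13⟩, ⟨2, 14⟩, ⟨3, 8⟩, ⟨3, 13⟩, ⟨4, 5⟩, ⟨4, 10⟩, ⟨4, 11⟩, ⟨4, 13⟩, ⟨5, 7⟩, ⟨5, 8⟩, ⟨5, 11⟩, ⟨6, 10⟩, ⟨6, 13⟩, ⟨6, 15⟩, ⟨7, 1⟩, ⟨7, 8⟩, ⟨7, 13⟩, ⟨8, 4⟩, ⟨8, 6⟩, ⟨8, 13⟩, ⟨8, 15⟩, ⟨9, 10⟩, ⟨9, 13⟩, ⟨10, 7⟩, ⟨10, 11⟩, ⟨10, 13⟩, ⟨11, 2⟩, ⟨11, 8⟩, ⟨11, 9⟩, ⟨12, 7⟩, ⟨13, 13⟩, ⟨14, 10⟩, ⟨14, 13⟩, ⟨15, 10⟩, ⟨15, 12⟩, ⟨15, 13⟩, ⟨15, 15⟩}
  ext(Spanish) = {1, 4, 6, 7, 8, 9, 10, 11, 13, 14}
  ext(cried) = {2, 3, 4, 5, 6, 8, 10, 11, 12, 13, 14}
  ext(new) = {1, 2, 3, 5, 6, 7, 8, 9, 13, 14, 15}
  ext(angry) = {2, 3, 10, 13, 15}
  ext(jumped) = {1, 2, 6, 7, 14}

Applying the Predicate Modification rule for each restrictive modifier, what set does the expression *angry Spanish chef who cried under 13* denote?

{10, 13}

⟦who cried⟧ = ⟦cried⟧ = {2, 3, 4, 5, 6, 8, 10, 11, 12, 13, 14}
⟦under 13⟧ = {x : ⟨x, 13⟩ ∈ ⟦under⟧} = {2, 3, 4, 6, 7, 8, 9, 10, 13, 14, 15}
⟦chef⟧ = {2, 4, 5, 7, 10, 11, 12, 13, 14, 15}
… ∩ ⟦who cried⟧ = {2, 4, 5, 7, 10, 11, 12, 13, 14, 15} ∩ {2, 3, 4, 5, 6, 8, 10, 11, 12, 13, 14} = {2, 4, 5, 10, 11, 12, 13, 14}
… ∩ ⟦under 13⟧ = {2, 4, 5, 10, 11, 12, 13, 14} ∩ {2, 3, 4, 6, 7, 8, 9, 10, 13, 14, 15} = {2, 4, 10, 13, 14}
… ∩ ⟦angry⟧ = {2, 4, 10, 13, 14} ∩ {2, 3, 10, 13, 15} = {2, 10, 13}
… ∩ ⟦Spanish⟧ = {2, 10, 13} ∩ {1, 4, 6, 7, 8, 9, 10, 11, 13, 14} = {10, 13}
So ⟦angry Spanish chef who cried under 13⟧ = {10, 13}.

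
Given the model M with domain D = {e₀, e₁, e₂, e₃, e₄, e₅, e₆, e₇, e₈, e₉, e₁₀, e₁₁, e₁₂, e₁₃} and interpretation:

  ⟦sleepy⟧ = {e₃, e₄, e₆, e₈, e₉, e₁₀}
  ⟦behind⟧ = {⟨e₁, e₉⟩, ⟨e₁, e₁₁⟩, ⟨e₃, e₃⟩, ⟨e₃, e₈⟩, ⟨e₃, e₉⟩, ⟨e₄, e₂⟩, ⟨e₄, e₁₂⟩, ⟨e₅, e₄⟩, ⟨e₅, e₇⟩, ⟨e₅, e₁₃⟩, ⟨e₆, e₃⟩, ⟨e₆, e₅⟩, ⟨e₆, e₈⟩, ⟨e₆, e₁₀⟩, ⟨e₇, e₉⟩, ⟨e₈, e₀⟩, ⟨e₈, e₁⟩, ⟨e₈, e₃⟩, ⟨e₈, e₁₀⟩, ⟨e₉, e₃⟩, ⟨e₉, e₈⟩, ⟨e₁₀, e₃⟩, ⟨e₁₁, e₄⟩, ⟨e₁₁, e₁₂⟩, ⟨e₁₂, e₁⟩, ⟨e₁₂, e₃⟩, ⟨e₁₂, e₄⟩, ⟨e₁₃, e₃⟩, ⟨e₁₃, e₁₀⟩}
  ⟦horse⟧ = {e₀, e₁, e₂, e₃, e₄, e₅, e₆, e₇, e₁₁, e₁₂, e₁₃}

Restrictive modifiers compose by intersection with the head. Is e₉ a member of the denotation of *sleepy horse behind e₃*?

⟦behind e₃⟧ = {x : ⟨x, e₃⟩ ∈ ⟦behind⟧} = {e₃, e₆, e₈, e₉, e₁₀, e₁₂, e₁₃}
⟦horse⟧ = {e₀, e₁, e₂, e₃, e₄, e₅, e₆, e₇, e₁₁, e₁₂, e₁₃}
… ∩ ⟦behind e₃⟧ = {e₀, e₁, e₂, e₃, e₄, e₅, e₆, e₇, e₁₁, e₁₂, e₁₃} ∩ {e₃, e₆, e₈, e₉, e₁₀, e₁₂, e₁₃} = {e₃, e₆, e₁₂, e₁₃}
… ∩ ⟦sleepy⟧ = {e₃, e₆, e₁₂, e₁₃} ∩ {e₃, e₄, e₆, e₈, e₉, e₁₀} = {e₃, e₆}
⟦sleepy horse behind e₃⟧ = {e₃, e₆}; e₉ ∉ this set.

no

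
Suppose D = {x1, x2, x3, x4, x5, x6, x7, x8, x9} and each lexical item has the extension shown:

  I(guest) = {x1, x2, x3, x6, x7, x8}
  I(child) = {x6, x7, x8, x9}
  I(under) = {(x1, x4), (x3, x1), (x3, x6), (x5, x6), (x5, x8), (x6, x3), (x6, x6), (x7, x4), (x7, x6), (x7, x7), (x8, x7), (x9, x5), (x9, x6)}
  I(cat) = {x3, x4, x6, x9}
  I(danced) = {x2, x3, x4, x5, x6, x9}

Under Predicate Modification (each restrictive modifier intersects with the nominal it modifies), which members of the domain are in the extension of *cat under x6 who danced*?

⟦under x6⟧ = {x : ⟨x, x6⟩ ∈ ⟦under⟧} = {x3, x5, x6, x7, x9}
⟦who danced⟧ = ⟦danced⟧ = {x2, x3, x4, x5, x6, x9}
⟦cat⟧ = {x3, x4, x6, x9}
… ∩ ⟦under x6⟧ = {x3, x4, x6, x9} ∩ {x3, x5, x6, x7, x9} = {x3, x6, x9}
… ∩ ⟦who danced⟧ = {x3, x6, x9} ∩ {x2, x3, x4, x5, x6, x9} = {x3, x6, x9}
So ⟦cat under x6 who danced⟧ = {x3, x6, x9}.

{x3, x6, x9}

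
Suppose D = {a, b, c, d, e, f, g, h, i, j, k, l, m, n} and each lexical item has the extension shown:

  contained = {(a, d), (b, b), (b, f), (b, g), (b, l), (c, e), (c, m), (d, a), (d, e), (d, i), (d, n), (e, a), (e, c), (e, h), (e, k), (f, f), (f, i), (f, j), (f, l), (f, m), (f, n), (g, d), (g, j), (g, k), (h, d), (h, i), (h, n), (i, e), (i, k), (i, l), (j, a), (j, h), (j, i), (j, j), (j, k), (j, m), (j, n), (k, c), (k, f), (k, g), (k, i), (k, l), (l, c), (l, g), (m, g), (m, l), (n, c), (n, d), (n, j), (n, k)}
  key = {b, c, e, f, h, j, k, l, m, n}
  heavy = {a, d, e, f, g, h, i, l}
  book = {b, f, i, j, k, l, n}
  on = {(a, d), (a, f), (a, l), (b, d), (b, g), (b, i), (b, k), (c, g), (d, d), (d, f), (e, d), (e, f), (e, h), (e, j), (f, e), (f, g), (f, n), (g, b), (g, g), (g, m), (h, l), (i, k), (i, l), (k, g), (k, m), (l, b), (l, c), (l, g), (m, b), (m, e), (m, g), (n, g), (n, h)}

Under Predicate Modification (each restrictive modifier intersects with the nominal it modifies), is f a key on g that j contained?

⟦on g⟧ = {x : ⟨x, g⟩ ∈ ⟦on⟧} = {b, c, f, g, k, l, m, n}
⟦that j contained⟧ = {x : ⟨j, x⟩ ∈ ⟦contained⟧} = {a, h, i, j, k, m, n}
⟦key⟧ = {b, c, e, f, h, j, k, l, m, n}
… ∩ ⟦on g⟧ = {b, c, e, f, h, j, k, l, m, n} ∩ {b, c, f, g, k, l, m, n} = {b, c, f, k, l, m, n}
… ∩ ⟦that j contained⟧ = {b, c, f, k, l, m, n} ∩ {a, h, i, j, k, m, n} = {k, m, n}
⟦key on g that j contained⟧ = {k, m, n}; f ∉ this set.

no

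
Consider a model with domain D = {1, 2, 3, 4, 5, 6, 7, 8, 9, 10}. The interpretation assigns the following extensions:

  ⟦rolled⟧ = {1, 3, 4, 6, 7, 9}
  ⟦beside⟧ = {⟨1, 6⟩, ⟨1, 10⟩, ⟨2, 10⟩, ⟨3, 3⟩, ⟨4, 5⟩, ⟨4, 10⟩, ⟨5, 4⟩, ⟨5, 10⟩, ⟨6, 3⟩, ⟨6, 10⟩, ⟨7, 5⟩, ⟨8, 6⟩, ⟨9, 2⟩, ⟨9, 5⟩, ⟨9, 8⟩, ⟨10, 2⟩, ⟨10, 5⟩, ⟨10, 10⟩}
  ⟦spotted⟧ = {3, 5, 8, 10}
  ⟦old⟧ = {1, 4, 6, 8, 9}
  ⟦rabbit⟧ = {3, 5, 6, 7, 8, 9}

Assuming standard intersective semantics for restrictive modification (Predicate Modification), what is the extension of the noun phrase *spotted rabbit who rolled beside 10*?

⟦who rolled⟧ = ⟦rolled⟧ = {1, 3, 4, 6, 7, 9}
⟦beside 10⟧ = {x : ⟨x, 10⟩ ∈ ⟦beside⟧} = {1, 2, 4, 5, 6, 10}
⟦rabbit⟧ = {3, 5, 6, 7, 8, 9}
… ∩ ⟦who rolled⟧ = {3, 5, 6, 7, 8, 9} ∩ {1, 3, 4, 6, 7, 9} = {3, 6, 7, 9}
… ∩ ⟦beside 10⟧ = {3, 6, 7, 9} ∩ {1, 2, 4, 5, 6, 10} = {6}
… ∩ ⟦spotted⟧ = {6} ∩ {3, 5, 8, 10} = ∅
So ⟦spotted rabbit who rolled beside 10⟧ = { }.

{ }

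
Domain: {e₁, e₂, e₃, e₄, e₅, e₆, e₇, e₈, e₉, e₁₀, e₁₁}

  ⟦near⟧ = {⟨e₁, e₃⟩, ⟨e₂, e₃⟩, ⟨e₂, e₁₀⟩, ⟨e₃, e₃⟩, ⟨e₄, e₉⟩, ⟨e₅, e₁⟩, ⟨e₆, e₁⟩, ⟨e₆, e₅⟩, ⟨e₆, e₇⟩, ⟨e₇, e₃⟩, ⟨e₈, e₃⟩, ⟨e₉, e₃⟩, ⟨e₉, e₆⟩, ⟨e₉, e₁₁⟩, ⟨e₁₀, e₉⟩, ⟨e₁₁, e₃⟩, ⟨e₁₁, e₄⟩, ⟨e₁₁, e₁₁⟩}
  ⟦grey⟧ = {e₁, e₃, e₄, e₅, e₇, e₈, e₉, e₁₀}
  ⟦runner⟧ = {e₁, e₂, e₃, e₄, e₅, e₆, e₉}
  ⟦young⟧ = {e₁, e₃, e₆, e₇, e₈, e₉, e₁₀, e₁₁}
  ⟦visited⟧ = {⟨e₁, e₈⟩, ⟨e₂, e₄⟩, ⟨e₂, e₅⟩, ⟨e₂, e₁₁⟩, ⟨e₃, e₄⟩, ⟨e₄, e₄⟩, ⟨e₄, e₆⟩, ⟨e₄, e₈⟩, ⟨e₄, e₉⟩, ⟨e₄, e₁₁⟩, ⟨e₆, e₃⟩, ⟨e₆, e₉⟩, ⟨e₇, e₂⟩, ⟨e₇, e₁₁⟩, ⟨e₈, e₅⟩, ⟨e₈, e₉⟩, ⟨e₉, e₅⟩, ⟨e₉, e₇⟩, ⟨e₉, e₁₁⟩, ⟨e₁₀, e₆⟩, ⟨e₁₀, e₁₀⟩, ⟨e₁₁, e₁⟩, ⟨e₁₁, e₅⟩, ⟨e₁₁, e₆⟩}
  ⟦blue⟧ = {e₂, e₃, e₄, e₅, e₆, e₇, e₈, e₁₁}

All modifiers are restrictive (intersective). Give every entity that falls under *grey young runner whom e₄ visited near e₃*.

⟦whom e₄ visited⟧ = {x : ⟨e₄, x⟩ ∈ ⟦visited⟧} = {e₄, e₆, e₈, e₉, e₁₁}
⟦near e₃⟧ = {x : ⟨x, e₃⟩ ∈ ⟦near⟧} = {e₁, e₂, e₃, e₇, e₈, e₉, e₁₁}
⟦runner⟧ = {e₁, e₂, e₃, e₄, e₅, e₆, e₉}
… ∩ ⟦whom e₄ visited⟧ = {e₁, e₂, e₃, e₄, e₅, e₆, e₉} ∩ {e₄, e₆, e₈, e₉, e₁₁} = {e₄, e₆, e₉}
… ∩ ⟦near e₃⟧ = {e₄, e₆, e₉} ∩ {e₁, e₂, e₃, e₇, e₈, e₉, e₁₁} = {e₉}
… ∩ ⟦grey⟧ = {e₉} ∩ {e₁, e₃, e₄, e₅, e₇, e₈, e₉, e₁₀} = {e₉}
… ∩ ⟦young⟧ = {e₉} ∩ {e₁, e₃, e₆, e₇, e₈, e₉, e₁₀, e₁₁} = {e₉}
So ⟦grey young runner whom e₄ visited near e₃⟧ = {e₉}.

{e₉}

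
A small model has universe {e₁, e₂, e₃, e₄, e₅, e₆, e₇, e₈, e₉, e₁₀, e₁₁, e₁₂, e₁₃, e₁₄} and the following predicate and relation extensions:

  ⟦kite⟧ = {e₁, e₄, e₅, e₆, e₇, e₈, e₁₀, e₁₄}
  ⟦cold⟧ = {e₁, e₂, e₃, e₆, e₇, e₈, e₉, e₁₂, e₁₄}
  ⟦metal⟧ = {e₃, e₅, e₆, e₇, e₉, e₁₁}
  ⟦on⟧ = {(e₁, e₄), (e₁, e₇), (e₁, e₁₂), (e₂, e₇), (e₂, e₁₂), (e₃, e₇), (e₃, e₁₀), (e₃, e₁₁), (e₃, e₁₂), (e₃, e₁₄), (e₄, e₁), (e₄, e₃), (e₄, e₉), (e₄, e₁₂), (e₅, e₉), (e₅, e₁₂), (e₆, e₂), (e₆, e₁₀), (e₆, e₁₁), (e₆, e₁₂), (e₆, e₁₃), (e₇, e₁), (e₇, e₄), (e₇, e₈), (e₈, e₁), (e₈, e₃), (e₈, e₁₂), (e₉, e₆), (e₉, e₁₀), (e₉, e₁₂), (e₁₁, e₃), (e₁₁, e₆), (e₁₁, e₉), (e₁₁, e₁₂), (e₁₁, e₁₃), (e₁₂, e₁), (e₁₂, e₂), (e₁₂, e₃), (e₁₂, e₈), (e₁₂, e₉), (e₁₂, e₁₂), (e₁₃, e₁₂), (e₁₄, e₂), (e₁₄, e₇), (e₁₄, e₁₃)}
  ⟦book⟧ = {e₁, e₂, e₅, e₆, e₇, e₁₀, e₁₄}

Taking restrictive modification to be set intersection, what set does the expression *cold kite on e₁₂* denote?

{e₁, e₆, e₈}

⟦on e₁₂⟧ = {x : ⟨x, e₁₂⟩ ∈ ⟦on⟧} = {e₁, e₂, e₃, e₄, e₅, e₆, e₈, e₉, e₁₁, e₁₂, e₁₃}
⟦kite⟧ = {e₁, e₄, e₅, e₆, e₇, e₈, e₁₀, e₁₄}
… ∩ ⟦on e₁₂⟧ = {e₁, e₄, e₅, e₆, e₇, e₈, e₁₀, e₁₄} ∩ {e₁, e₂, e₃, e₄, e₅, e₆, e₈, e₉, e₁₁, e₁₂, e₁₃} = {e₁, e₄, e₅, e₆, e₈}
… ∩ ⟦cold⟧ = {e₁, e₄, e₅, e₆, e₈} ∩ {e₁, e₂, e₃, e₆, e₇, e₈, e₉, e₁₂, e₁₄} = {e₁, e₆, e₈}
So ⟦cold kite on e₁₂⟧ = {e₁, e₆, e₈}.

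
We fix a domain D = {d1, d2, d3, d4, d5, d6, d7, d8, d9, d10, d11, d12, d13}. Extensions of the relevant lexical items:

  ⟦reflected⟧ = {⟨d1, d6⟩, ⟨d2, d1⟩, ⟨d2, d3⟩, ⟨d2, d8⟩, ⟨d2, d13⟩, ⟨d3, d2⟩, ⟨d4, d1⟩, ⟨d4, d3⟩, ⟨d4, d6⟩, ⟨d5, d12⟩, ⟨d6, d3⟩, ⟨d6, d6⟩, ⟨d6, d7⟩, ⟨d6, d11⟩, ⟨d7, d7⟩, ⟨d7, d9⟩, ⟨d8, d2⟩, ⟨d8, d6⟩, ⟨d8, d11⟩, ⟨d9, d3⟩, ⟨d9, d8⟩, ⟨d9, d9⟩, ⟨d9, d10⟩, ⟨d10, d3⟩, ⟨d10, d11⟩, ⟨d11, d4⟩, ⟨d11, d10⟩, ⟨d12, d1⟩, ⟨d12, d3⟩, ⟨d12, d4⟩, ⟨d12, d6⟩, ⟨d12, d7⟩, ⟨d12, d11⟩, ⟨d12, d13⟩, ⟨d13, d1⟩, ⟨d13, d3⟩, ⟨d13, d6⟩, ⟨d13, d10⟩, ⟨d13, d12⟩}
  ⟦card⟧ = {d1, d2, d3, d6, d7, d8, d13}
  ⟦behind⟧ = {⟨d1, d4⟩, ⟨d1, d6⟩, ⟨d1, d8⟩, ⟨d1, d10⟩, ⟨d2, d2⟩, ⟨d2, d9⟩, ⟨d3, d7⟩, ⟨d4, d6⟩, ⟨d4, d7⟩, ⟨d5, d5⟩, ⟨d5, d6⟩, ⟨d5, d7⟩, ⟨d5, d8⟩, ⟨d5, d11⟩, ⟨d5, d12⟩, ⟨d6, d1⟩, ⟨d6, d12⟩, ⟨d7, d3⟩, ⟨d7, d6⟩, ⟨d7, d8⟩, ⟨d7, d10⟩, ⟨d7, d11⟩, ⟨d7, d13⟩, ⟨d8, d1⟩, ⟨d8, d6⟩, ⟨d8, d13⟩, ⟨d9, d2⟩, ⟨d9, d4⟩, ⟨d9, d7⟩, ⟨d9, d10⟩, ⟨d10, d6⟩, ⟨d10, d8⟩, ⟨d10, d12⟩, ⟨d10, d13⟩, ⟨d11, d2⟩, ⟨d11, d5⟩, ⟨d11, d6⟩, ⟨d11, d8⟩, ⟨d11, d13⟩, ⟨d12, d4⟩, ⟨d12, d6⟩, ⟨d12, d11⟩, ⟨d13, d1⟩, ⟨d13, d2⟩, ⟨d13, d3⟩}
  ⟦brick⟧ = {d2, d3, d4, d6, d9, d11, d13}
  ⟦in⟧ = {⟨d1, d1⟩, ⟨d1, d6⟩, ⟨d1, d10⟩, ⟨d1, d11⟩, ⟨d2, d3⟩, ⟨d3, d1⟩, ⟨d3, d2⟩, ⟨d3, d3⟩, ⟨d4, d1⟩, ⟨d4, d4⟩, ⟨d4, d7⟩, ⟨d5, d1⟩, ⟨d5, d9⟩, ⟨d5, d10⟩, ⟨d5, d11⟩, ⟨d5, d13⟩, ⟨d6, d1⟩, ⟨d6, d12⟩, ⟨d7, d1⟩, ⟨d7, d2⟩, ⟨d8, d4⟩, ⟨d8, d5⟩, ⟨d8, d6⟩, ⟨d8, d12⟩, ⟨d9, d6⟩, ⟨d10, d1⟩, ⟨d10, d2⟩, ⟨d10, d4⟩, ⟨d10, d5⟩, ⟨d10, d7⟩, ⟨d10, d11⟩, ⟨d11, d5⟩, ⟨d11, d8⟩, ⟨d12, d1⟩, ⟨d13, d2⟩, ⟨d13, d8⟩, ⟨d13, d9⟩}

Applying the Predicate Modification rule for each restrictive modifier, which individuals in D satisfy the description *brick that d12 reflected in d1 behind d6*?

{d4}

⟦that d12 reflected⟧ = {x : ⟨d12, x⟩ ∈ ⟦reflected⟧} = {d1, d3, d4, d6, d7, d11, d13}
⟦in d1⟧ = {x : ⟨x, d1⟩ ∈ ⟦in⟧} = {d1, d3, d4, d5, d6, d7, d10, d12}
⟦behind d6⟧ = {x : ⟨x, d6⟩ ∈ ⟦behind⟧} = {d1, d4, d5, d7, d8, d10, d11, d12}
⟦brick⟧ = {d2, d3, d4, d6, d9, d11, d13}
… ∩ ⟦that d12 reflected⟧ = {d2, d3, d4, d6, d9, d11, d13} ∩ {d1, d3, d4, d6, d7, d11, d13} = {d3, d4, d6, d11, d13}
… ∩ ⟦in d1⟧ = {d3, d4, d6, d11, d13} ∩ {d1, d3, d4, d5, d6, d7, d10, d12} = {d3, d4, d6}
… ∩ ⟦behind d6⟧ = {d3, d4, d6} ∩ {d1, d4, d5, d7, d8, d10, d11, d12} = {d4}
So ⟦brick that d12 reflected in d1 behind d6⟧ = {d4}.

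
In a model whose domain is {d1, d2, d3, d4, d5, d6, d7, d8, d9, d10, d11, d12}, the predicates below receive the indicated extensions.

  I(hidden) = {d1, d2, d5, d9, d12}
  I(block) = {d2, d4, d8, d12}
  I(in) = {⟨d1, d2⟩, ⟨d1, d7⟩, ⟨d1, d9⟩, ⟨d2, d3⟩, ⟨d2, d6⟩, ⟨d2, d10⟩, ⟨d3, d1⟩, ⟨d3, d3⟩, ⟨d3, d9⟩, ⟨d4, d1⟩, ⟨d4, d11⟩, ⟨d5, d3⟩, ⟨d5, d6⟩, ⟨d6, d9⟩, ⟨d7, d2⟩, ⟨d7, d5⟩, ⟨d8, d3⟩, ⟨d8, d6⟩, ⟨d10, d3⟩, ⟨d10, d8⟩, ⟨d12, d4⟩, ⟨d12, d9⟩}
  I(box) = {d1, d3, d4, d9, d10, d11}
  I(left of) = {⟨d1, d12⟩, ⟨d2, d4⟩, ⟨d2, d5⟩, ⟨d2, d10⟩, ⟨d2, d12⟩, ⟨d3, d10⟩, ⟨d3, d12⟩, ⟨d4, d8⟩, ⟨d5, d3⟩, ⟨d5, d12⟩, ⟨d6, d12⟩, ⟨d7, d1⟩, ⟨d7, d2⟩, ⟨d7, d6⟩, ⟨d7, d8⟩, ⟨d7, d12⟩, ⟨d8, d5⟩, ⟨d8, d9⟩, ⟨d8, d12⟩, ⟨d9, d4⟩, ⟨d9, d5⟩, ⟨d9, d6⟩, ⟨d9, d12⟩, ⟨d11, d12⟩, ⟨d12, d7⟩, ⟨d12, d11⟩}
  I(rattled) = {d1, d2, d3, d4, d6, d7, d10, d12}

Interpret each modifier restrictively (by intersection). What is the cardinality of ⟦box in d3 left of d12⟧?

⟦in d3⟧ = {x : ⟨x, d3⟩ ∈ ⟦in⟧} = {d2, d3, d5, d8, d10}
⟦left of d12⟧ = {x : ⟨x, d12⟩ ∈ ⟦left of⟧} = {d1, d2, d3, d5, d6, d7, d8, d9, d11}
⟦box⟧ = {d1, d3, d4, d9, d10, d11}
… ∩ ⟦in d3⟧ = {d1, d3, d4, d9, d10, d11} ∩ {d2, d3, d5, d8, d10} = {d3, d10}
… ∩ ⟦left of d12⟧ = {d3, d10} ∩ {d1, d2, d3, d5, d6, d7, d8, d9, d11} = {d3}
⟦box in d3 left of d12⟧ = {d3}, so the cardinality is 1.

1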